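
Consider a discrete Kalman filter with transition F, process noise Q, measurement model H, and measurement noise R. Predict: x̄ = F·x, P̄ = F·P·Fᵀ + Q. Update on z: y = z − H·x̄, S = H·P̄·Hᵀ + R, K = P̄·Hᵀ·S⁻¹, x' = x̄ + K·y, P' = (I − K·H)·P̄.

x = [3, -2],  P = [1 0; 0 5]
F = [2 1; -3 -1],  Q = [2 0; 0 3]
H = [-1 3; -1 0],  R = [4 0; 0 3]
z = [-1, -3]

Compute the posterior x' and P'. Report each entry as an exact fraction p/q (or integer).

x' = [777/670, -159/670]
P' = [957/670 231/670; 231/670 333/670]

x̄ = F·x = [4, -7]
P̄ = F·P·Fᵀ + Q = [11 -11; -11 17]
y = z − H·x̄ = [24, 1]
S = H·P̄·Hᵀ + R = [234 44; 44 14]
K = P̄·Hᵀ·S⁻¹ = [-33/335 -319/670; 96/335 -77/670]
x' = x̄ + K·y = [777/670, -159/670]
P' = (I − K·H)·P̄ = [957/670 231/670; 231/670 333/670]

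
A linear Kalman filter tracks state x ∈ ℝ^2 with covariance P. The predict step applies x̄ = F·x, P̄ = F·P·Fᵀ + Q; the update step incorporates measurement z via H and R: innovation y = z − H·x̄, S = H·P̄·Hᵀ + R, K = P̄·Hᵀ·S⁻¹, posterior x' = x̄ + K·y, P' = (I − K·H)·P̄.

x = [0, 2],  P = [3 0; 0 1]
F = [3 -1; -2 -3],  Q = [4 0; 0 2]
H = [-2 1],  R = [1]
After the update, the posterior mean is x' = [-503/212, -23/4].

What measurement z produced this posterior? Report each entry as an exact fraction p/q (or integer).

z = [-1]

x̄ = F·x = [-2, -6]
P̄ = F·P·Fᵀ + Q = [32 -15; -15 23]
S = H·P̄·Hᵀ + R = [212]
K = P̄·Hᵀ·S⁻¹ = [-79/212; 1/4]
x' − x̄ = [-79/212, 1/4] = K·y
y = (KᵀK)⁻¹·Kᵀ·(x' − x̄) = [1]
z = y + H·x̄ = [1] + [-2] = [-1]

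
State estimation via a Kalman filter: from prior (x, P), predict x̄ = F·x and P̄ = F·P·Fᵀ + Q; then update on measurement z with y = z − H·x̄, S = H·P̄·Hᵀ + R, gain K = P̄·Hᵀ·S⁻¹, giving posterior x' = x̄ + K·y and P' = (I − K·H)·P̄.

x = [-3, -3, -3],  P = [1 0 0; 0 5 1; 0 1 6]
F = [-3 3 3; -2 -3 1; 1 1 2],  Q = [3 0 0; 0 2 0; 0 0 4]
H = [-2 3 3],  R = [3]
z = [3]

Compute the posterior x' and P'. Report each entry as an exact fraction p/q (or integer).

x̄ = F·x = [-9, 12, -12]
P̄ = F·P·Fᵀ + Q = [129 -27 57; -27 51 -10; 57 -10 38]
y = z − H·x̄ = [-15]
S = H·P̄·Hᵀ + R = [780]
K = P̄·Hᵀ·S⁻¹ = [-14/65; 59/260; -1/26]
x' = x̄ + K·y = [-75/13, 447/52, -297/26]
P' = (I − K·H)·P̄ = [6033/65 723/65 657/13; 723/65 2817/260 -83/26; 657/13 -83/26 479/13]

x' = [-75/13, 447/52, -297/26]
P' = [6033/65 723/65 657/13; 723/65 2817/260 -83/26; 657/13 -83/26 479/13]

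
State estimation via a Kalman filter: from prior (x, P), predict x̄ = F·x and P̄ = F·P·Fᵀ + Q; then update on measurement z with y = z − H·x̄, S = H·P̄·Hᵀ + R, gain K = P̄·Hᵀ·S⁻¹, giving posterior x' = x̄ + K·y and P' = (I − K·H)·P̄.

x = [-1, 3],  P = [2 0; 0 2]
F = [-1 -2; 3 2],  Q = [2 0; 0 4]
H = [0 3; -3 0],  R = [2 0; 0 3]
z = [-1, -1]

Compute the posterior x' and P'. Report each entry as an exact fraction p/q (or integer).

x̄ = F·x = [-5, 3]
P̄ = F·P·Fᵀ + Q = [12 -14; -14 30]
y = z − H·x̄ = [-10, -16]
S = H·P̄·Hᵀ + R = [272 126; 126 111]
K = P̄·Hᵀ·S⁻¹ = [-21/2386 -375/1193; 783/2386 7/1193]
x' = x̄ + K·y = [140/1193, -448/1193]
P' = (I − K·H)·P̄ = [375/1193 -7/1193; -7/1193 261/1193]

x' = [140/1193, -448/1193]
P' = [375/1193 -7/1193; -7/1193 261/1193]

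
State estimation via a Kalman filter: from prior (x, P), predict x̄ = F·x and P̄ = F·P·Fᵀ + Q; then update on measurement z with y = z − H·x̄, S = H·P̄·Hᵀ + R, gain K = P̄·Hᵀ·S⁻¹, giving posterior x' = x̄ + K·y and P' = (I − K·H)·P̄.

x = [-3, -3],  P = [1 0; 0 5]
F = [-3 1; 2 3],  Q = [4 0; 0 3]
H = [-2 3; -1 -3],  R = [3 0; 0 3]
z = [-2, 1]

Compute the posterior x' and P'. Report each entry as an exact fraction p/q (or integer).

x' = [246/401, -735/1604]
P' = [1287/2005 216/2005; 216/2005 1477/8020]

x̄ = F·x = [6, -15]
P̄ = F·P·Fᵀ + Q = [18 9; 9 52]
y = z − H·x̄ = [55, -38]
S = H·P̄·Hᵀ + R = [435 -405; -405 543]
K = P̄·Hᵀ·S⁻¹ = [-642/2005 -129/401; 901/8020 -353/1604]
x' = x̄ + K·y = [246/401, -735/1604]
P' = (I − K·H)·P̄ = [1287/2005 216/2005; 216/2005 1477/8020]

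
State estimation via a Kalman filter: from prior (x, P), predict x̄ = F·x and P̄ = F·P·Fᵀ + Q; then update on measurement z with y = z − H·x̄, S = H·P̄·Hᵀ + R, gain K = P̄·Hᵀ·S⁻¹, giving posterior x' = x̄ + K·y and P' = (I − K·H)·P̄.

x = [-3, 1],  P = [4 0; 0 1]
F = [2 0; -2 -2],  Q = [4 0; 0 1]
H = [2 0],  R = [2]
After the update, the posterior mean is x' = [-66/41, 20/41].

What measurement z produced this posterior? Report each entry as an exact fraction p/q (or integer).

z = [-3]

x̄ = F·x = [-6, 4]
P̄ = F·P·Fᵀ + Q = [20 -16; -16 21]
S = H·P̄·Hᵀ + R = [82]
K = P̄·Hᵀ·S⁻¹ = [20/41; -16/41]
x' − x̄ = [180/41, -144/41] = K·y
y = (KᵀK)⁻¹·Kᵀ·(x' − x̄) = [9]
z = y + H·x̄ = [9] + [-12] = [-3]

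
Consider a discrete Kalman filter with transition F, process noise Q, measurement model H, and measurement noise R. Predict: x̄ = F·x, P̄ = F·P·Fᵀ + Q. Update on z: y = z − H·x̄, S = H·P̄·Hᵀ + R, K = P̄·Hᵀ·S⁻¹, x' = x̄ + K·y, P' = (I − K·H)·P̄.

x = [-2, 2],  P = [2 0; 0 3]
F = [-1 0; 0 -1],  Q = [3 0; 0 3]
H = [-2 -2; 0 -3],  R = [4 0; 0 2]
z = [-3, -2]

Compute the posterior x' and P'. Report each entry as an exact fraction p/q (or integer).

x̄ = F·x = [2, -2]
P̄ = F·P·Fᵀ + Q = [5 0; 0 6]
y = z − H·x̄ = [-3, -8]
S = H·P̄·Hᵀ + R = [48 36; 36 56]
K = P̄·Hᵀ·S⁻¹ = [-35/87 15/58; -1/58 -9/29]
x' = x̄ + K·y = [33/29, 31/58]
P' = (I − K·H)·P̄ = [85/87 -5/29; -5/29 6/29]

x' = [33/29, 31/58]
P' = [85/87 -5/29; -5/29 6/29]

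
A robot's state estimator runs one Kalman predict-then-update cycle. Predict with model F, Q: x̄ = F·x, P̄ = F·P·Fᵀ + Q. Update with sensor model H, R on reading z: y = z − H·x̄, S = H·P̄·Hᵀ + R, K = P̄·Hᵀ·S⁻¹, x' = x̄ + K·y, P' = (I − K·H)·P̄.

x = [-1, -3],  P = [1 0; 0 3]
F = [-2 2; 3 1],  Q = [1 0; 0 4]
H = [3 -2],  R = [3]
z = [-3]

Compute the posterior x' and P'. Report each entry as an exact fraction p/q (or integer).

x' = [-1033/220, -306/55]
P' = [1139/220 408/55; 408/55 624/55]

x̄ = F·x = [-4, -6]
P̄ = F·P·Fᵀ + Q = [17 0; 0 16]
y = z − H·x̄ = [-3]
S = H·P̄·Hᵀ + R = [220]
K = P̄·Hᵀ·S⁻¹ = [51/220; -8/55]
x' = x̄ + K·y = [-1033/220, -306/55]
P' = (I − K·H)·P̄ = [1139/220 408/55; 408/55 624/55]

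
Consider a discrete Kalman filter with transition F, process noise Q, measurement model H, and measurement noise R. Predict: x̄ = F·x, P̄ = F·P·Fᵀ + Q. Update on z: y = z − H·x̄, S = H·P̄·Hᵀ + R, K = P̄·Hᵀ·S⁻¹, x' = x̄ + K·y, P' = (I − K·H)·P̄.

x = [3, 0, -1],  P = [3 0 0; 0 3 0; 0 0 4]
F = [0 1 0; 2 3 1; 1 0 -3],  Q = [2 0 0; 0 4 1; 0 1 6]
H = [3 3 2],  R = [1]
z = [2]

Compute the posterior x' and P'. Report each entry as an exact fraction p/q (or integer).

x̄ = F·x = [0, 5, 6]
P̄ = F·P·Fᵀ + Q = [5 9 0; 9 47 -5; 0 -5 45]
y = z − H·x̄ = [-25]
S = H·P̄·Hᵀ + R = [751]
K = P̄·Hᵀ·S⁻¹ = [42/751; 158/751; 75/751]
x' = x̄ + K·y = [-1050/751, -195/751, 2631/751]
P' = (I − K·H)·P̄ = [1991/751 123/751 -3150/751; 123/751 10333/751 -15605/751; -3150/751 -15605/751 28170/751]

x' = [-1050/751, -195/751, 2631/751]
P' = [1991/751 123/751 -3150/751; 123/751 10333/751 -15605/751; -3150/751 -15605/751 28170/751]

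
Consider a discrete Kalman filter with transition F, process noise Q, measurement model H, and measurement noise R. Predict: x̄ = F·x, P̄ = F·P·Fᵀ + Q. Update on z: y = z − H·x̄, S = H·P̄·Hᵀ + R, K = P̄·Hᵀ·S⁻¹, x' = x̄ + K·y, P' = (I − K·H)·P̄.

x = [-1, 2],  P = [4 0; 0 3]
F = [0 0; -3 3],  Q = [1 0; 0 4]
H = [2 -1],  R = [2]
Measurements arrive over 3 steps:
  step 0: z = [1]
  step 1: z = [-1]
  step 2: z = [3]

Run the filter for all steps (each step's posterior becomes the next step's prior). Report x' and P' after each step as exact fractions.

step 0: x̄ = F·x = [0, 9]
step 0: P̄ = F·P·Fᵀ + Q = [1 0; 0 67]
step 0: y = z − H·x̄ = [10]
step 0: S = H·P̄·Hᵀ + R = [73]
step 0: K = P̄·Hᵀ·S⁻¹ = [2/73; -67/73]
step 0: x' = x̄ + K·y = [20/73, -13/73]
step 0: P' = (I − K·H)·P̄ = [69/73 134/73; 134/73 402/73]
step 1: x̄ = F·x = [0, -99/73]
step 1: P̄ = F·P·Fᵀ + Q = [1 0; 0 2119/73]
step 1: y = z − H·x̄ = [-172/73]
step 1: S = H·P̄·Hᵀ + R = [2557/73]
step 1: K = P̄·Hᵀ·S⁻¹ = [146/2557; -2119/2557]
step 1: x' = x̄ + K·y = [-344/2557, 1525/2557]
step 1: P' = (I − K·H)·P̄ = [2265/2557 4238/2557; 4238/2557 12714/2557]
step 2: x̄ = F·x = [0, 5607/2557]
step 2: P̄ = F·P·Fᵀ + Q = [1 0; 0 68755/2557]
step 2: y = z − H·x̄ = [13278/2557]
step 2: S = H·P̄·Hᵀ + R = [84097/2557]
step 2: K = P̄·Hᵀ·S⁻¹ = [5114/84097; -68755/84097]
step 2: x' = x̄ + K·y = [26556/84097, -172623/84097]
step 2: P' = (I − K·H)·P̄ = [73869/84097 137510/84097; 137510/84097 412530/84097]

step 0: x' = [20/73, -13/73], P' = [69/73 134/73; 134/73 402/73]
step 1: x' = [-344/2557, 1525/2557], P' = [2265/2557 4238/2557; 4238/2557 12714/2557]
step 2: x' = [26556/84097, -172623/84097], P' = [73869/84097 137510/84097; 137510/84097 412530/84097]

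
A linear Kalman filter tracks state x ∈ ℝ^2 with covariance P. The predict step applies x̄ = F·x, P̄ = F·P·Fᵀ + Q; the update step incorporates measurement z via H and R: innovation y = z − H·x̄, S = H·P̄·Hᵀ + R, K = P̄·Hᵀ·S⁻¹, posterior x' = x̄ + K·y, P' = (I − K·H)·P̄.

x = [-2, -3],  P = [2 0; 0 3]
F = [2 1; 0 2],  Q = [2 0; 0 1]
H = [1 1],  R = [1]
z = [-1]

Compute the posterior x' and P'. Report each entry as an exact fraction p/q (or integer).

x̄ = F·x = [-7, -6]
P̄ = F·P·Fᵀ + Q = [13 6; 6 13]
y = z − H·x̄ = [12]
S = H·P̄·Hᵀ + R = [39]
K = P̄·Hᵀ·S⁻¹ = [19/39; 19/39]
x' = x̄ + K·y = [-15/13, -2/13]
P' = (I − K·H)·P̄ = [146/39 -127/39; -127/39 146/39]

x' = [-15/13, -2/13]
P' = [146/39 -127/39; -127/39 146/39]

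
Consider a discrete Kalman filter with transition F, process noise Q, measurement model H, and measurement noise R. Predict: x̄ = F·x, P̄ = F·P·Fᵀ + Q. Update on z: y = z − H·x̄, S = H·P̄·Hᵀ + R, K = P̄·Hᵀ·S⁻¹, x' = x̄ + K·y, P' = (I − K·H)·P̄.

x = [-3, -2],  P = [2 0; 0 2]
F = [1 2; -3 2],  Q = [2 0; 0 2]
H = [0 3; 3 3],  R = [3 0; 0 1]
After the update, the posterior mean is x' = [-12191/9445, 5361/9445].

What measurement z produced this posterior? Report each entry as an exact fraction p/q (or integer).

z = [1, -2]

x̄ = F·x = [-7, 5]
P̄ = F·P·Fᵀ + Q = [12 2; 2 28]
S = H·P̄·Hᵀ + R = [255 270; 270 397]
K = P̄·Hᵀ·S⁻¹ = [-2986/9445 606/1889; 3016/9445 18/1889]
x' − x̄ = [53924/9445, -41864/9445] = K·y
y = (KᵀK)⁻¹·Kᵀ·(x' − x̄) = [-14, 4]
z = y + H·x̄ = [-14, 4] + [15, -6] = [1, -2]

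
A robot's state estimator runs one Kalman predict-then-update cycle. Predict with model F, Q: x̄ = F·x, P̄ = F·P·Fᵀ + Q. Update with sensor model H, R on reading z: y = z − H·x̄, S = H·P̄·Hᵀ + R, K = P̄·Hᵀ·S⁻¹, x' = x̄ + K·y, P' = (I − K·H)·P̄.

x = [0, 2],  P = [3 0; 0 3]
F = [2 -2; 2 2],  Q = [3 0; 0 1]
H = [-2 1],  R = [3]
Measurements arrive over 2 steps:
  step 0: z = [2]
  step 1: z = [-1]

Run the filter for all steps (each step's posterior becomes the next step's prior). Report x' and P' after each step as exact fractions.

step 0: x̄ = F·x = [-4, 4]
step 0: P̄ = F·P·Fᵀ + Q = [27 0; 0 25]
step 0: y = z − H·x̄ = [-10]
step 0: S = H·P̄·Hᵀ + R = [136]
step 0: K = P̄·Hᵀ·S⁻¹ = [-27/68; 25/136]
step 0: x' = x̄ + K·y = [-1/34, 147/68]
step 0: P' = (I − K·H)·P̄ = [189/34 675/68; 675/68 2775/136]
step 1: x̄ = F·x = [-149/34, 145/34]
step 1: P̄ = F·P·Fᵀ + Q = [933/34 -2019/34; -2019/34 6265/34]
step 1: y = z − H·x̄ = [-477/34]
step 1: S = H·P̄·Hᵀ + R = [18175/34]
step 1: K = P̄·Hᵀ·S⁻¹ = [-777/3635; 10303/18175]
step 1: x' = x̄ + K·y = [-5029/3635, -67034/18175]
step 1: P' = (I − K·H)·P̄ = [2193/727 19599/3635; 19599/3635 226899/18175]

step 0: x' = [-1/34, 147/68], P' = [189/34 675/68; 675/68 2775/136]
step 1: x' = [-5029/3635, -67034/18175], P' = [2193/727 19599/3635; 19599/3635 226899/18175]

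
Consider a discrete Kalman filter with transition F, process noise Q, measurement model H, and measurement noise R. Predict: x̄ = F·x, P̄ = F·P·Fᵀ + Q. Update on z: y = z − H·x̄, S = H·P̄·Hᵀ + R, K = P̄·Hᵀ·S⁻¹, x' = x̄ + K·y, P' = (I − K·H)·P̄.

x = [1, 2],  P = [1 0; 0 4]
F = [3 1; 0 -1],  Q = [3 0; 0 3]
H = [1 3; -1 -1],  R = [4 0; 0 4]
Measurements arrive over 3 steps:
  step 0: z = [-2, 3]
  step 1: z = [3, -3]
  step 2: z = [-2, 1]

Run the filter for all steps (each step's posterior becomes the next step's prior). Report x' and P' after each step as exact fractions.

step 0: x̄ = F·x = [5, -2]
step 0: P̄ = F·P·Fᵀ + Q = [16 -4; -4 7]
step 0: y = z − H·x̄ = [-1, 6]
step 0: S = H·P̄·Hᵀ + R = [59 -21; -21 19]
step 0: K = P̄·Hᵀ·S⁻¹ = [-22/85 -78/85; 13/34 9/34]
step 0: x' = x̄ + K·y = [-21/85, -27/34]
step 0: P' = (I − K·H)·P̄ = [512/85 -40/17; -40/17 22/17]
step 1: x̄ = F·x = [-261/170, 27/34]
step 1: P̄ = F·P·Fᵀ + Q = [3773/85 98/17; 98/17 73/17]
step 1: y = z − H·x̄ = [183/85, -318/85]
step 1: S = H·P̄·Hᵀ + R = [10338/85 -6828/85; -6828/85 5458/85]
step 1: K = P̄·Hᵀ·S⁻¹ = [-413/8238 -2317/2746; 16547/57666 3889/19222]
step 1: x' = x̄ + K·y = [2078/1373, 6295/9611]
step 1: P' = (I − K·H)·P̄ = [21266/4119 -7364/4119; -7364/4119 28214/28833]
step 2: x̄ = F·x = [49933/9611, -6295/9611]
step 2: P̄ = F·P·Fᵀ + Q = [1145183/28833 126430/28833; 126430/28833 114713/28833]
step 2: y = z − H·x̄ = [-50270/9611, 7607/1373]
step 2: S = H·P̄·Hᵀ + R = [3051512/28833 -95002/1373; -95002/1373 77528/1373]
step 2: K = P̄·Hᵀ·S⁻¹ = [-952817/17132062 -14548515/17132062; 4942901/17132062 3519477/17132062]
step 2: x' = x̄ + K·y = [13386691/17132062, -17575417/17132062]
step 2: P' = (I − K·H)·P̄ = [44598362/8566031 -15501332/8566031; -15501332/8566031 8462378/8566031]

step 0: x' = [-21/85, -27/34], P' = [512/85 -40/17; -40/17 22/17]
step 1: x' = [2078/1373, 6295/9611], P' = [21266/4119 -7364/4119; -7364/4119 28214/28833]
step 2: x' = [13386691/17132062, -17575417/17132062], P' = [44598362/8566031 -15501332/8566031; -15501332/8566031 8462378/8566031]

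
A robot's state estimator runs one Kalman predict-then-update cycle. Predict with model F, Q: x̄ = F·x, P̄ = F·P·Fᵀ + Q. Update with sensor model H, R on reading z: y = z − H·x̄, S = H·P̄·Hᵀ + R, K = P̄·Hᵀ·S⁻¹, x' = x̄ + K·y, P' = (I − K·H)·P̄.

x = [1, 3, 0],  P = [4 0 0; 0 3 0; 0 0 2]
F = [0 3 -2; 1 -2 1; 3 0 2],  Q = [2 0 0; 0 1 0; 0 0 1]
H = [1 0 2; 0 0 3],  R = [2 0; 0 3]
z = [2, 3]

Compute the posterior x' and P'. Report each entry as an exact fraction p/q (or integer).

x' = [984/1315, -1461/1315, 1142/1315]
P' = [4021/1315 -2374/1315 -1609/2630; -2374/1315 5361/1315 543/1315; -1609/2630 543/1315 1691/5260]

x̄ = F·x = [9, -5, 3]
P̄ = F·P·Fᵀ + Q = [37 -22 -8; -22 19 16; -8 16 45]
y = z − H·x̄ = [-13, -6]
S = H·P̄·Hᵀ + R = [187 246; 246 408]
K = P̄·Hᵀ·S⁻¹ = [1206/1315 -1609/2630; -644/1315 543/1315; 41/2630 1691/5260]
x' = x̄ + K·y = [984/1315, -1461/1315, 1142/1315]
P' = (I − K·H)·P̄ = [4021/1315 -2374/1315 -1609/2630; -2374/1315 5361/1315 543/1315; -1609/2630 543/1315 1691/5260]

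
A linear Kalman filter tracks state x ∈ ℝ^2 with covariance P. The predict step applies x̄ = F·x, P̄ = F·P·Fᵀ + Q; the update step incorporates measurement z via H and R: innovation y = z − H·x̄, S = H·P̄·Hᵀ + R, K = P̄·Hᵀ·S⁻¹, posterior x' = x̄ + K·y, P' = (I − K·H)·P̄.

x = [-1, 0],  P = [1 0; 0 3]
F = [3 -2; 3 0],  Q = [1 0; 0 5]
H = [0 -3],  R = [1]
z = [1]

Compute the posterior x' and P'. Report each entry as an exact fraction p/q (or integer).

x' = [-165/127, -45/127]
P' = [2065/127 9/127; 9/127 14/127]

x̄ = F·x = [-3, -3]
P̄ = F·P·Fᵀ + Q = [22 9; 9 14]
y = z − H·x̄ = [-8]
S = H·P̄·Hᵀ + R = [127]
K = P̄·Hᵀ·S⁻¹ = [-27/127; -42/127]
x' = x̄ + K·y = [-165/127, -45/127]
P' = (I − K·H)·P̄ = [2065/127 9/127; 9/127 14/127]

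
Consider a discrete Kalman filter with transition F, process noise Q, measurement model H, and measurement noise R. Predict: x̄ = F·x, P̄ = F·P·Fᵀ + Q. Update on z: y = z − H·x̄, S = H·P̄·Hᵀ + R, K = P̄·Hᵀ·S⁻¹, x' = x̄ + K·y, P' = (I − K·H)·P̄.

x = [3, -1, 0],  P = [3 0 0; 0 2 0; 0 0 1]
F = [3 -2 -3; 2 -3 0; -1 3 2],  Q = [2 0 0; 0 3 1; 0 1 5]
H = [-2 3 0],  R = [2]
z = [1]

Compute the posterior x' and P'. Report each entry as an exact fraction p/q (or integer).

x' = [1361/123, 317/41, -226/41]
P' = [5654/123 1256/41 -1117/41; 1256/41 846/41 -748/41; -1117/41 -748/41 1155/41]

x̄ = F·x = [11, 9, -6]
P̄ = F·P·Fᵀ + Q = [46 30 -27; 30 33 -23; -27 -23 30]
y = z − H·x̄ = [-4]
S = H·P̄·Hᵀ + R = [123]
K = P̄·Hᵀ·S⁻¹ = [-2/123; 13/41; -5/41]
x' = x̄ + K·y = [1361/123, 317/41, -226/41]
P' = (I − K·H)·P̄ = [5654/123 1256/41 -1117/41; 1256/41 846/41 -748/41; -1117/41 -748/41 1155/41]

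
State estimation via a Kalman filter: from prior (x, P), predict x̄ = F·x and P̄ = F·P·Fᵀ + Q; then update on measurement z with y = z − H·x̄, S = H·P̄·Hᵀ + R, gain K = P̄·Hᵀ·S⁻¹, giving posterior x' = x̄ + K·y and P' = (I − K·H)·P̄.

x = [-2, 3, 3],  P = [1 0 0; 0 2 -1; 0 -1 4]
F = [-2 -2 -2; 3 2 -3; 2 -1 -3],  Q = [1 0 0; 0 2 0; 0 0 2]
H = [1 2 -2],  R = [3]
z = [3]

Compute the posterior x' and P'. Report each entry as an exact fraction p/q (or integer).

x' = [-229/28, -78/7, -235/14]
P' = [1739/84 31/7 617/42; 31/7 169/7 177/7; 617/42 177/7 677/21]

x̄ = F·x = [-8, -9, -16]
P̄ = F·P·Fᵀ + Q = [21 8 16; 8 67 41; 16 41 38]
y = z − H·x̄ = [-3]
S = H·P̄·Hᵀ + R = [84]
K = P̄·Hᵀ·S⁻¹ = [5/84; 5/7; 11/42]
x' = x̄ + K·y = [-229/28, -78/7, -235/14]
P' = (I − K·H)·P̄ = [1739/84 31/7 617/42; 31/7 169/7 177/7; 617/42 177/7 677/21]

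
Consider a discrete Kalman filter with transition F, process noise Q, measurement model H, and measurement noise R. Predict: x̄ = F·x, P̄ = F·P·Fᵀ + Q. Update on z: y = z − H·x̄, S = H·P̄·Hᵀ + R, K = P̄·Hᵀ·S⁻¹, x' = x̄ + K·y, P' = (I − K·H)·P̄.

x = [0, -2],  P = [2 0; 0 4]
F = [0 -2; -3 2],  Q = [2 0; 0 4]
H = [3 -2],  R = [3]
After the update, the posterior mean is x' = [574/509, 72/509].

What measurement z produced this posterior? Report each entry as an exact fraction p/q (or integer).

z = [3]

x̄ = F·x = [4, -4]
P̄ = F·P·Fᵀ + Q = [18 -16; -16 38]
S = H·P̄·Hᵀ + R = [509]
K = P̄·Hᵀ·S⁻¹ = [86/509; -124/509]
x' − x̄ = [-1462/509, 2108/509] = K·y
y = (KᵀK)⁻¹·Kᵀ·(x' − x̄) = [-17]
z = y + H·x̄ = [-17] + [20] = [3]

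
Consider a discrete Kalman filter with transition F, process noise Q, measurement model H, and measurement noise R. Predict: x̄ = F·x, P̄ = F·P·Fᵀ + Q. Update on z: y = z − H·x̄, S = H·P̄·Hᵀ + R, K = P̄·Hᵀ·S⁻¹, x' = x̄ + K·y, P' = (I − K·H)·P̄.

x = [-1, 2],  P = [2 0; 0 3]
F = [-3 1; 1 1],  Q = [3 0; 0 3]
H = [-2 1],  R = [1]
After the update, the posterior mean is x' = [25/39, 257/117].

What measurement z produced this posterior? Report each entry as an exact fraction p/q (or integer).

x̄ = F·x = [5, 1]
P̄ = F·P·Fᵀ + Q = [24 -3; -3 8]
S = H·P̄·Hᵀ + R = [117]
K = P̄·Hᵀ·S⁻¹ = [-17/39; 14/117]
x' − x̄ = [-170/39, 140/117] = K·y
y = (KᵀK)⁻¹·Kᵀ·(x' − x̄) = [10]
z = y + H·x̄ = [10] + [-9] = [1]

z = [1]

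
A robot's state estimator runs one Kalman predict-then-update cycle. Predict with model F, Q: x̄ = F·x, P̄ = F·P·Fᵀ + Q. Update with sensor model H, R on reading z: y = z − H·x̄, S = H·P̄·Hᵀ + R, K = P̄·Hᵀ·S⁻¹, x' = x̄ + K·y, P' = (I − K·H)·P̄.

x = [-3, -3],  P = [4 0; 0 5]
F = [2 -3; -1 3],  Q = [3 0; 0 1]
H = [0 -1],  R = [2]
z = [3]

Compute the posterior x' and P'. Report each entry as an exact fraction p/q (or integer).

x̄ = F·x = [3, -6]
P̄ = F·P·Fᵀ + Q = [64 -53; -53 50]
y = z − H·x̄ = [-3]
S = H·P̄·Hᵀ + R = [52]
K = P̄·Hᵀ·S⁻¹ = [53/52; -25/26]
x' = x̄ + K·y = [-3/52, -81/26]
P' = (I − K·H)·P̄ = [519/52 -53/26; -53/26 25/13]

x' = [-3/52, -81/26]
P' = [519/52 -53/26; -53/26 25/13]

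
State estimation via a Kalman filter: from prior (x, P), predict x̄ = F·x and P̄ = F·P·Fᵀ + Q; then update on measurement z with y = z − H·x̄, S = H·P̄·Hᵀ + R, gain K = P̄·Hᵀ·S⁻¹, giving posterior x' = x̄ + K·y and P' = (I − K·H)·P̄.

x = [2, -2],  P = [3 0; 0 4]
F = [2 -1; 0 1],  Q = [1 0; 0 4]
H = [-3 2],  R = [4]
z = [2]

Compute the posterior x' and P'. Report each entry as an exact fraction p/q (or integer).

x̄ = F·x = [6, -2]
P̄ = F·P·Fᵀ + Q = [17 -4; -4 8]
y = z − H·x̄ = [24]
S = H·P̄·Hᵀ + R = [237]
K = P̄·Hᵀ·S⁻¹ = [-59/237; 28/237]
x' = x̄ + K·y = [2/79, 66/79]
P' = (I − K·H)·P̄ = [548/237 704/237; 704/237 1112/237]

x' = [2/79, 66/79]
P' = [548/237 704/237; 704/237 1112/237]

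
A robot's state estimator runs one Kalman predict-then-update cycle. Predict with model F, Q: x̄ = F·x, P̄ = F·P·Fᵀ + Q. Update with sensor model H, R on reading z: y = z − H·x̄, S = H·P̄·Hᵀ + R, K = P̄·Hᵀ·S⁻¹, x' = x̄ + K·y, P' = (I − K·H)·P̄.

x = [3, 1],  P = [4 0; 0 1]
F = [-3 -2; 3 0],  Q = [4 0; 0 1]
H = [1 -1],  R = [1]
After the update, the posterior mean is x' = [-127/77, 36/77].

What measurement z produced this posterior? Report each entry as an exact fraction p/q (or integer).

x̄ = F·x = [-11, 9]
P̄ = F·P·Fᵀ + Q = [44 -36; -36 37]
S = H·P̄·Hᵀ + R = [154]
K = P̄·Hᵀ·S⁻¹ = [40/77; -73/154]
x' − x̄ = [720/77, -657/77] = K·y
y = (KᵀK)⁻¹·Kᵀ·(x' − x̄) = [18]
z = y + H·x̄ = [18] + [-20] = [-2]

z = [-2]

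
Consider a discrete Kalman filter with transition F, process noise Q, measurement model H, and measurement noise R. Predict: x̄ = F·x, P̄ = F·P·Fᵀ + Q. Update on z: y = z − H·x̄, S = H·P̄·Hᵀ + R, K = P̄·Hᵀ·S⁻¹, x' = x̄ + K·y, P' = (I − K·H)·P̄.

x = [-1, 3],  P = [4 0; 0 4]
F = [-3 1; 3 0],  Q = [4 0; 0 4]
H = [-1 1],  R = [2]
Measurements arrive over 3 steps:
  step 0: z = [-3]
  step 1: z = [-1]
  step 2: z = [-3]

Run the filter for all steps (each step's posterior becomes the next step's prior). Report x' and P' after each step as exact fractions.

step 0: x̄ = F·x = [6, -3]
step 0: P̄ = F·P·Fᵀ + Q = [44 -36; -36 40]
step 0: y = z − H·x̄ = [6]
step 0: S = H·P̄·Hᵀ + R = [158]
step 0: K = P̄·Hᵀ·S⁻¹ = [-40/79; 38/79]
step 0: x' = x̄ + K·y = [234/79, -9/79]
step 0: P' = (I − K·H)·P̄ = [276/79 196/79; 196/79 272/79]
step 1: x̄ = F·x = [-9, 702/79]
step 1: P̄ = F·P·Fᵀ + Q = [24 -24; -24 2800/79]
step 1: y = z − H·x̄ = [-1492/79]
step 1: S = H·P̄·Hᵀ + R = [8646/79]
step 1: K = P̄·Hᵀ·S⁻¹ = [-632/1441; 2348/4323]
step 1: x' = x̄ + K·y = [-1033/1441, -5930/4323]
step 1: P' = (I − K·H)·P̄ = [4248/1441 2984/1441; 2984/1441 13648/4323]
step 2: x̄ = F·x = [3367/4323, -3099/1441]
step 2: P̄ = F·P·Fᵀ + Q = [91924/4323 -29280/1441; -29280/1441 43996/1441]
step 2: y = z − H·x̄ = [-305/4323]
step 2: S = H·P̄·Hᵀ + R = [408238/4323]
step 2: K = P̄·Hᵀ·S⁻¹ = [-89882/204119; 109914/204119]
step 2: x' = x̄ + K·y = [165321/204119, -446731/204119]
step 2: P' = (I − K·H)·P̄ = [602796/204119 423032/204119; 423032/204119 642860/204119]

step 0: x' = [234/79, -9/79], P' = [276/79 196/79; 196/79 272/79]
step 1: x' = [-1033/1441, -5930/4323], P' = [4248/1441 2984/1441; 2984/1441 13648/4323]
step 2: x' = [165321/204119, -446731/204119], P' = [602796/204119 423032/204119; 423032/204119 642860/204119]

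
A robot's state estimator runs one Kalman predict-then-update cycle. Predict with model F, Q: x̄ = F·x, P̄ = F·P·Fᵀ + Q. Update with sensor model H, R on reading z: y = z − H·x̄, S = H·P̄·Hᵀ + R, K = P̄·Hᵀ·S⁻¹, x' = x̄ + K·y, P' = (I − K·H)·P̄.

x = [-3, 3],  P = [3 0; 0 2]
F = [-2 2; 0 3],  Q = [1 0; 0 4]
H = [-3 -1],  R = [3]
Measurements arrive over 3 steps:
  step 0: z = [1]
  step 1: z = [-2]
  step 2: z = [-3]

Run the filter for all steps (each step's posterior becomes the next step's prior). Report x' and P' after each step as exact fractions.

step 0: x' = [-9/143, -47/143], P' = [381/286 -459/143; -459/143 1464/143]
step 1: x' = [101981/177302, 23348/88651], P' = [103379/177302 -90813/88651; -90813/88651 344982/88651]
step 2: x' = [517379/1465378, 9818328/5128823], P' = [3401435/5861512 -749451/732689; -749451/732689 19977378/5128823]

step 0: x̄ = F·x = [12, 9]
step 0: P̄ = F·P·Fᵀ + Q = [21 12; 12 22]
step 0: y = z − H·x̄ = [46]
step 0: S = H·P̄·Hᵀ + R = [286]
step 0: K = P̄·Hᵀ·S⁻¹ = [-75/286; -29/143]
step 0: x' = x̄ + K·y = [-9/143, -47/143]
step 0: P' = (I − K·H)·P̄ = [381/286 -459/143; -459/143 1464/143]
step 1: x̄ = F·x = [-76/143, -141/143]
step 1: P̄ = F·P·Fᵀ + Q = [10433/143 11538/143; 11538/143 13748/143]
step 1: y = z − H·x̄ = [-655/143]
step 1: S = H·P̄·Hᵀ + R = [177302/143]
step 1: K = P̄·Hᵀ·S⁻¹ = [-42837/177302; -24181/88651]
step 1: x' = x̄ + K·y = [101981/177302, 23348/88651]
step 1: P' = (I − K·H)·P̄ = [103379/177302 -90813/88651; -90813/88651 344982/88651]
step 2: x̄ = F·x = [-55285/88651, 70044/88651]
step 2: P̄ = F·P·Fᵀ + Q = [2401841/88651 2614770/88651; 2614770/88651 3459442/88651]
step 2: y = z − H·x̄ = [-361764/88651]
step 2: S = H·P̄·Hᵀ + R = [41030584/88651]
step 2: K = P̄·Hᵀ·S⁻¹ = [-1402899/5861512; -1412969/5128823]
step 2: x' = x̄ + K·y = [517379/1465378, 9818328/5128823]
step 2: P' = (I − K·H)·P̄ = [3401435/5861512 -749451/732689; -749451/732689 19977378/5128823]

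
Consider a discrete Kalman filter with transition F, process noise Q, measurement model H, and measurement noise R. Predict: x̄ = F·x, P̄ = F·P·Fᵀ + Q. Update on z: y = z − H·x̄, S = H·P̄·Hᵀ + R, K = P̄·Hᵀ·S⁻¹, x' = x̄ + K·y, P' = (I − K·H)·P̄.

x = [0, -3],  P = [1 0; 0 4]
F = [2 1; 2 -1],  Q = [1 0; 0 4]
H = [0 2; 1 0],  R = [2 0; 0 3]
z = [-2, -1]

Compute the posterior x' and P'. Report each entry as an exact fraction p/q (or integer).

x̄ = F·x = [-3, 3]
P̄ = F·P·Fᵀ + Q = [9 0; 0 12]
y = z − H·x̄ = [-8, 2]
S = H·P̄·Hᵀ + R = [50 0; 0 12]
K = P̄·Hᵀ·S⁻¹ = [0 3/4; 12/25 0]
x' = x̄ + K·y = [-3/2, -21/25]
P' = (I − K·H)·P̄ = [9/4 0; 0 12/25]

x' = [-3/2, -21/25]
P' = [9/4 0; 0 12/25]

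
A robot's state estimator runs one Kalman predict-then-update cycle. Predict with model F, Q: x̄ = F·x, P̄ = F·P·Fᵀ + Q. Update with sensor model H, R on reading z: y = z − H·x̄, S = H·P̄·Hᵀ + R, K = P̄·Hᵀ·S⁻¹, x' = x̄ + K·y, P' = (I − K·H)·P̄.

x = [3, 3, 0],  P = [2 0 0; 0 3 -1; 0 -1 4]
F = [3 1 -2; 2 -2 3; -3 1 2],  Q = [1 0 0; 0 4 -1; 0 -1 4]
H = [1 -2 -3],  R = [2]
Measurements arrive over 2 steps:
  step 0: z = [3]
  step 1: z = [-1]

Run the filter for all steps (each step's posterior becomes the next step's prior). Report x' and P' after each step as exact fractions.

step 0: x' = [2427/341, 153/31, -60/31], P' = [8741/1023 820/93 -293/93; 820/93 3517/93 -2060/93; -293/93 -2060/93 1285/93]
step 1: x' = [41816587/5808173, 132030219/5808173, -72209952/5808173], P' = [104797930/5808173 212025822/5808173 -107354608/5808173; 212025822/5808173 597576678/5808173 -326722868/5808173; -107354608/5808173 -326722868/5808173 182350852/5808173]

step 0: x̄ = F·x = [12, 0, -6]
step 0: P̄ = F·P·Fᵀ + Q = [42 -25 -31; -25 72 6; -31 6 37]
step 0: y = z − H·x̄ = [-27]
step 0: S = H·P̄·Hᵀ + R = [1023]
step 0: K = P̄·Hᵀ·S⁻¹ = [185/1023; -17/93; -14/93]
step 0: x' = x̄ + K·y = [2427/341, 153/31, -60/31]
step 0: P' = (I − K·H)·P̄ = [8741/1023 820/93 -293/93; 820/93 3517/93 -2060/93; -293/93 -2060/93 1285/93]
step 1: x̄ = F·x = [10284/341, -492/341, -6918/341]
step 1: P̄ = F·P·Fᵀ + Q = [358355/1023 -106851/341 -45066/341; -106851/341 160701/341 21634/341; -45066/341 21634/341 23968/341]
step 1: y = z − H·x̄ = [-32363/341]
step 1: S = H·P̄·Hᵀ + R = [5808173/1023]
step 1: K = P̄·Hᵀ·S⁻¹ = [1405055/5808173; -1479465/5808173; -480714/5808173]
step 1: x' = x̄ + K·y = [41816587/5808173, 132030219/5808173, -72209952/5808173]
step 1: P' = (I − K·H)·P̄ = [104797930/5808173 212025822/5808173 -107354608/5808173; 212025822/5808173 597576678/5808173 -326722868/5808173; -107354608/5808173 -326722868/5808173 182350852/5808173]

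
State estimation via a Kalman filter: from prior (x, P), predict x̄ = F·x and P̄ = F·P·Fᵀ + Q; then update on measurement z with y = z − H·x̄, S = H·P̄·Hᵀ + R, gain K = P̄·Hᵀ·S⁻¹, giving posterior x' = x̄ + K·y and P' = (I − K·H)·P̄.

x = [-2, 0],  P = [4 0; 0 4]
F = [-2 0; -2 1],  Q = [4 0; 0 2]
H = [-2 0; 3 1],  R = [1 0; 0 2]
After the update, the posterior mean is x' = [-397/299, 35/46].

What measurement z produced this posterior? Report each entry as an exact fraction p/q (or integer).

z = [3, -3]

x̄ = F·x = [4, 4]
P̄ = F·P·Fᵀ + Q = [20 16; 16 22]
S = H·P̄·Hᵀ + R = [81 -152; -152 300]
K = P̄·Hᵀ·S⁻¹ = [-112/299 19/299; 20/23 31/46]
x' − x̄ = [-1593/299, -149/46] = K·y
y = (KᵀK)⁻¹·Kᵀ·(x' − x̄) = [11, -19]
z = y + H·x̄ = [11, -19] + [-8, 16] = [3, -3]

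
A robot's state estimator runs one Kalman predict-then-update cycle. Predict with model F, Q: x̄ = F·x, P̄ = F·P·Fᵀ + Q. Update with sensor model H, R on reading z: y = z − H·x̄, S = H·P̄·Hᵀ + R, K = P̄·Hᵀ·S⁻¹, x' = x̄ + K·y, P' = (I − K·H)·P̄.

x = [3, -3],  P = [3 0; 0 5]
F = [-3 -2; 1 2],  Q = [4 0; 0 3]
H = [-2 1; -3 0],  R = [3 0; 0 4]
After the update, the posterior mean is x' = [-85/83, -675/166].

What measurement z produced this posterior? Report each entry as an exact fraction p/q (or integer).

x̄ = F·x = [-3, -3]
P̄ = F·P·Fᵀ + Q = [51 -29; -29 26]
S = H·P̄·Hᵀ + R = [349 393; 393 463]
K = P̄·Hᵀ·S⁻¹ = [-262/3569 -957/3569; 4701/7138 -2649/7138]
x' − x̄ = [164/83, -177/166] = K·y
y = (KᵀK)⁻¹·Kᵀ·(x' − x̄) = [-5, -6]
z = y + H·x̄ = [-5, -6] + [3, 9] = [-2, 3]

z = [-2, 3]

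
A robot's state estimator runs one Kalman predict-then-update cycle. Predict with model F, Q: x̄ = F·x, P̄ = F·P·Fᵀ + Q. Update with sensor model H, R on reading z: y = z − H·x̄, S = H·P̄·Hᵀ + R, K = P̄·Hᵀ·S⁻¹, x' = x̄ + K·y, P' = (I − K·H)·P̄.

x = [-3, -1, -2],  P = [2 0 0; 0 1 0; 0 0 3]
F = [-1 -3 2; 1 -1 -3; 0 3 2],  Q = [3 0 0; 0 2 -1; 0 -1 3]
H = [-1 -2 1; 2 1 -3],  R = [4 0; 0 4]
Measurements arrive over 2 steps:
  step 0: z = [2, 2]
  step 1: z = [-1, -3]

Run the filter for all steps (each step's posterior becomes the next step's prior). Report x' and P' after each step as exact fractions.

step 0: x̄ = F·x = [2, 4, -7]
step 0: P̄ = F·P·Fᵀ + Q = [26 -17 3; -17 32 -22; 3 -22 24]
step 0: y = z − H·x̄ = [19, -27]
step 0: S = H·P̄·Hᵀ + R = [196 -242; -242 384]
step 0: K = P̄·Hᵀ·S⁻¹ = [2629/4175 3879/8350; -2752/4175 -2077/8350; 916/4175 -759/8350]
step 0: x' = x̄ + K·y = [11869/8350, -15097/8350, -3149/8350]
step 0: P' = (I − K·H)·P̄ = [29204/4175 -13702/4175 12316/4175; -13702/4175 10176/4175 -4358/4175; 12316/4175 -4358/4175 7264/4175]
step 1: x̄ = F·x = [13562/4175, 36413/8350, -51589/8350]
step 1: P̄ = F·P·Fᵀ + Q = [83189/4175 16218/4175 -46054/4175; 16218/4175 40466/4175 -46823/4175; -46054/4175 -46823/4175 80869/4175]
step 1: y = z − H·x̄ = [143189/8350, -135239/4175]
step 1: S = H·P̄·Hᵀ + R = [686894/4175 -1129038/4175; -1129038/4175 2016201/4175]
step 1: K = P̄·Hᵀ·S⁻¹ = [2887873/8797570 4525151/13196355; -3942079/8797570 -1914698/13196355; 1113017/8797570 -1562321/13196355]
step 1: x' = x̄ + K·y = [-117723779/52785420, 72674987/52785420, -9176341/52785420]
step 1: P' = (I − K·H)·P̄ = [166072249/26392710 -61247377/26392710 78231971/26392710; -61247377/26392710 43695961/26392710 -21160403/26392710; 78231971/26392710 -21160403/26392710 49267369/26392710]

step 0: x' = [11869/8350, -15097/8350, -3149/8350], P' = [29204/4175 -13702/4175 12316/4175; -13702/4175 10176/4175 -4358/4175; 12316/4175 -4358/4175 7264/4175]
step 1: x' = [-117723779/52785420, 72674987/52785420, -9176341/52785420], P' = [166072249/26392710 -61247377/26392710 78231971/26392710; -61247377/26392710 43695961/26392710 -21160403/26392710; 78231971/26392710 -21160403/26392710 49267369/26392710]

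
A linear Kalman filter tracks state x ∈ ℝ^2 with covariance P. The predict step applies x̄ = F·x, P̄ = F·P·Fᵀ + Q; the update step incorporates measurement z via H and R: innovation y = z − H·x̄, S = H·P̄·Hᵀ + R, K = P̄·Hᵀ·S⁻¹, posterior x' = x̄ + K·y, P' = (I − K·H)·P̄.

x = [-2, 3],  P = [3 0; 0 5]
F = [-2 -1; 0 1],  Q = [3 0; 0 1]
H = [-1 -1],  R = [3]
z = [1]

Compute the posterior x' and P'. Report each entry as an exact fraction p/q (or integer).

x̄ = F·x = [1, 3]
P̄ = F·P·Fᵀ + Q = [20 -5; -5 6]
y = z − H·x̄ = [5]
S = H·P̄·Hᵀ + R = [19]
K = P̄·Hᵀ·S⁻¹ = [-15/19; -1/19]
x' = x̄ + K·y = [-56/19, 52/19]
P' = (I − K·H)·P̄ = [155/19 -110/19; -110/19 113/19]

x' = [-56/19, 52/19]
P' = [155/19 -110/19; -110/19 113/19]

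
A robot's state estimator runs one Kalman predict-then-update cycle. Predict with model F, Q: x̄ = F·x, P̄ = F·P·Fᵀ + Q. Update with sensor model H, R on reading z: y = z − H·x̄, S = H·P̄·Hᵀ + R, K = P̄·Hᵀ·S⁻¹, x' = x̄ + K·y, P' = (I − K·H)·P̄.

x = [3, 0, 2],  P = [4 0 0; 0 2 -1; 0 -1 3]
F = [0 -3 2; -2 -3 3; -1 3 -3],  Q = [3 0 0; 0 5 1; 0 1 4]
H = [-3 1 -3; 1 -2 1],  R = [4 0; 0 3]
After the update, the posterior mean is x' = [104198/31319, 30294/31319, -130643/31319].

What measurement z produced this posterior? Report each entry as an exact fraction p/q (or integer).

x̄ = F·x = [4, 0, -9]
P̄ = F·P·Fᵀ + Q = [45 51 -51; 51 84 -54; -51 -54 71]
S = H·P̄·Hᵀ + R = [232 -231; -231 365]
K = P̄·Hᵀ·S⁻¹ = [237/31319 -9117/31319; -5556/31319 -18189/31319; -12042/31319 3362/31319]
x' − x̄ = [-21078/31319, 30294/31319, 151228/31319] = K·y
y = (KᵀK)⁻¹·Kᵀ·(x' − x̄) = [-12, 2]
z = y + H·x̄ = [-12, 2] + [15, -5] = [3, -3]

z = [3, -3]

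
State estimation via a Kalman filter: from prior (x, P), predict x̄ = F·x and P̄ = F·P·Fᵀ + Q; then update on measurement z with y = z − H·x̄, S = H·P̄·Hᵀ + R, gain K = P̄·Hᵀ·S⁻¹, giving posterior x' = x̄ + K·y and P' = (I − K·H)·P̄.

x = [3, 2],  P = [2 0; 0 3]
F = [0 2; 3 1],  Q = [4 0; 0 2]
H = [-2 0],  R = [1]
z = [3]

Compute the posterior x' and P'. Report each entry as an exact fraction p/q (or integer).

x' = [-92/65, 583/65]
P' = [16/65 6/65; 6/65 1351/65]

x̄ = F·x = [4, 11]
P̄ = F·P·Fᵀ + Q = [16 6; 6 23]
y = z − H·x̄ = [11]
S = H·P̄·Hᵀ + R = [65]
K = P̄·Hᵀ·S⁻¹ = [-32/65; -12/65]
x' = x̄ + K·y = [-92/65, 583/65]
P' = (I − K·H)·P̄ = [16/65 6/65; 6/65 1351/65]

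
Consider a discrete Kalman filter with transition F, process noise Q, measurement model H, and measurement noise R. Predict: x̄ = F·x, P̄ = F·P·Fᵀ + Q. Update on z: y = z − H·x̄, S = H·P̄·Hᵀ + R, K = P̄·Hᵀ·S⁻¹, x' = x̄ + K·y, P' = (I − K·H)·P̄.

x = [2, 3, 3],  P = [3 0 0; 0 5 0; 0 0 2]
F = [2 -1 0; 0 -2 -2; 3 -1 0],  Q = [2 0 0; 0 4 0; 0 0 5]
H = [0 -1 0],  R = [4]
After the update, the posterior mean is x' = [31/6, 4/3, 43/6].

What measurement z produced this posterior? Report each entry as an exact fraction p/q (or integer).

z = [-3]

x̄ = F·x = [1, -12, 3]
P̄ = F·P·Fᵀ + Q = [19 10 23; 10 32 10; 23 10 37]
S = H·P̄·Hᵀ + R = [36]
K = P̄·Hᵀ·S⁻¹ = [-5/18; -8/9; -5/18]
x' − x̄ = [25/6, 40/3, 25/6] = K·y
y = (KᵀK)⁻¹·Kᵀ·(x' − x̄) = [-15]
z = y + H·x̄ = [-15] + [12] = [-3]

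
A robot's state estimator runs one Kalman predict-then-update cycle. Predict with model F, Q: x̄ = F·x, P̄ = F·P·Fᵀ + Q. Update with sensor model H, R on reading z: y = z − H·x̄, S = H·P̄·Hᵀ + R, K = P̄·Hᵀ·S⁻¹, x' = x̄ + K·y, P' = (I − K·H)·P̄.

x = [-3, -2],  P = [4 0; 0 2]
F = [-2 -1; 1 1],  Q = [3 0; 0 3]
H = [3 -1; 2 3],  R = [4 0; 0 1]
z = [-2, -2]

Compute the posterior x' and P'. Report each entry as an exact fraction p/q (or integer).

x' = [-6703/11211, -3043/11211]
P' = [3377/11211 -1909/11211; -1909/11211 2261/11211]

x̄ = F·x = [8, -5]
P̄ = F·P·Fᵀ + Q = [21 -10; -10 9]
y = z − H·x̄ = [-31, -3]
S = H·P̄·Hᵀ + R = [262 29; 29 46]
K = P̄·Hᵀ·S⁻¹ = [3010/11211 1027/11211; -1997/11211 2965/11211]
x' = x̄ + K·y = [-6703/11211, -3043/11211]
P' = (I − K·H)·P̄ = [3377/11211 -1909/11211; -1909/11211 2261/11211]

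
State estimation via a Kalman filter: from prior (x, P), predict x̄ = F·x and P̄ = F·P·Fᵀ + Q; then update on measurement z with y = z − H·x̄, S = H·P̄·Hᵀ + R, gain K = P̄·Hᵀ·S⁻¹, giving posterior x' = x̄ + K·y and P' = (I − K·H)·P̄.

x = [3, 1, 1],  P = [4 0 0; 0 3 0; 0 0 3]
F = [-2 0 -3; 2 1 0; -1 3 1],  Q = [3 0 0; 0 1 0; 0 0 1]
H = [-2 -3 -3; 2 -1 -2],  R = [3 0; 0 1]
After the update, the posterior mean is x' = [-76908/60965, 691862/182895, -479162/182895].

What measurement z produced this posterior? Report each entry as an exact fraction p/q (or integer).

x̄ = F·x = [-9, 7, 1]
P̄ = F·P·Fᵀ + Q = [46 -16 -1; -16 20 1; -1 1 35]
S = H·P̄·Hᵀ + R = [496 161; 161 421]
K = P̄·Hᵀ·S⁻¹ = [-11657/60965 20387/60965; -4357/182895 -21793/182895; -32873/182895 -19142/182895]
x' − x̄ = [471777/60965, -588403/182895, -662057/182895] = K·y
y = (KᵀK)⁻¹·Kᵀ·(x' − x̄) = [5, 26]
z = y + H·x̄ = [5, 26] + [-6, -27] = [-1, -1]

z = [-1, -1]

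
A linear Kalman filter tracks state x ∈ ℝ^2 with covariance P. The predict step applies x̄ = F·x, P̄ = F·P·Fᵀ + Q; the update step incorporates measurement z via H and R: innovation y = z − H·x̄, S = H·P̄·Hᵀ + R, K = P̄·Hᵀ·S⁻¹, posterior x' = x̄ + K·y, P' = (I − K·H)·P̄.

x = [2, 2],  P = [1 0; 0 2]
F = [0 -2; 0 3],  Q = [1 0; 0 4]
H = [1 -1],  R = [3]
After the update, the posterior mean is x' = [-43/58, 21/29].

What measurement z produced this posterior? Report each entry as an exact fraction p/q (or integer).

z = [-1]

x̄ = F·x = [-4, 6]
P̄ = F·P·Fᵀ + Q = [9 -12; -12 22]
S = H·P̄·Hᵀ + R = [58]
K = P̄·Hᵀ·S⁻¹ = [21/58; -17/29]
x' − x̄ = [189/58, -153/29] = K·y
y = (KᵀK)⁻¹·Kᵀ·(x' − x̄) = [9]
z = y + H·x̄ = [9] + [-10] = [-1]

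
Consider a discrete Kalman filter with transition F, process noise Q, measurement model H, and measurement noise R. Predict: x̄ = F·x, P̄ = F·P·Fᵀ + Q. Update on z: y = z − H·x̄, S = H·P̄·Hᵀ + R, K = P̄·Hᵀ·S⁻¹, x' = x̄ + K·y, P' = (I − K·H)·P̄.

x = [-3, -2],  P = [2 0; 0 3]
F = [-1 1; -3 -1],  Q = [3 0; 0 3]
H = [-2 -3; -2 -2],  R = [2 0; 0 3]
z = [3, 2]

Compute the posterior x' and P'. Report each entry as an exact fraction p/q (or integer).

x' = [-1416/947, 175/947]
P' = [6453/1894 -2370/947; -2370/947 1902/947]

x̄ = F·x = [1, 11]
P̄ = F·P·Fᵀ + Q = [8 3; 3 24]
y = z − H·x̄ = [38, 26]
S = H·P̄·Hᵀ + R = [286 206; 206 155]
K = P̄·Hᵀ·S⁻¹ = [657/1894 -571/947; -483/947 312/947]
x' = x̄ + K·y = [-1416/947, 175/947]
P' = (I − K·H)·P̄ = [6453/1894 -2370/947; -2370/947 1902/947]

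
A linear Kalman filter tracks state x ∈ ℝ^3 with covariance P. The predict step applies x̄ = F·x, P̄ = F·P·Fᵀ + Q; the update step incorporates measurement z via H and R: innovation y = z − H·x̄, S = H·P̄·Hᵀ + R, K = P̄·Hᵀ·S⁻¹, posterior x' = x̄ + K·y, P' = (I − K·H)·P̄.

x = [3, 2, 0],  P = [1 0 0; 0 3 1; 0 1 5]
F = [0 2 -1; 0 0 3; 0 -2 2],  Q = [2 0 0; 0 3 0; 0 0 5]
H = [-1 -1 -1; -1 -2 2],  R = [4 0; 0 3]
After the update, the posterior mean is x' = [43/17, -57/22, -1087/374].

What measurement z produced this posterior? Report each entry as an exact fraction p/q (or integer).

x̄ = F·x = [4, 0, -4]
P̄ = F·P·Fᵀ + Q = [15 -9 -16; -9 48 24; -16 24 29]
S = H·P̄·Hᵀ + R = [94 42; 42 162]
K = P̄·Hᵀ·S⁻¹ = [43/204 -143/612; -7/11 -5/66; -1181/2244 1999/6732]
x' − x̄ = [-25/17, -57/22, 409/374] = K·y
y = (KᵀK)⁻¹·Kᵀ·(x' − x̄) = [3, 9]
z = y + H·x̄ = [3, 9] + [0, -12] = [3, -3]

z = [3, -3]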